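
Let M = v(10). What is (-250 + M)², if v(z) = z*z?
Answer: 22500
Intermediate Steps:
v(z) = z²
M = 100 (M = 10² = 100)
(-250 + M)² = (-250 + 100)² = (-150)² = 22500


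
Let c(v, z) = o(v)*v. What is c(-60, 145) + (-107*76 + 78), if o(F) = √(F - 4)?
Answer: -8054 - 480*I ≈ -8054.0 - 480.0*I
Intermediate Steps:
o(F) = √(-4 + F)
c(v, z) = v*√(-4 + v) (c(v, z) = √(-4 + v)*v = v*√(-4 + v))
c(-60, 145) + (-107*76 + 78) = -60*√(-4 - 60) + (-107*76 + 78) = -480*I + (-8132 + 78) = -480*I - 8054 = -8054 - 480*I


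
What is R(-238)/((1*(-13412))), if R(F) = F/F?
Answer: -1/13412 ≈ -7.4560e-5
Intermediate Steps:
R(F) = 1
R(-238)/((1*(-13412))) = 1/(1*(-13412)) = 1/(-13412) = 1*(-1/13412) = -1/13412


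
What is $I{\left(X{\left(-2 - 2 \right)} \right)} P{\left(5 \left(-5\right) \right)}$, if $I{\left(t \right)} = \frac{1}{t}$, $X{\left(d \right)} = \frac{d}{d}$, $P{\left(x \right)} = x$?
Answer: $-25$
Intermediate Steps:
$X{\left(d \right)} = 1$
$I{\left(X{\left(-2 - 2 \right)} \right)} P{\left(5 \left(-5\right) \right)} = \frac{5 \left(-5\right)}{1} = 1 \left(-25\right) = -25$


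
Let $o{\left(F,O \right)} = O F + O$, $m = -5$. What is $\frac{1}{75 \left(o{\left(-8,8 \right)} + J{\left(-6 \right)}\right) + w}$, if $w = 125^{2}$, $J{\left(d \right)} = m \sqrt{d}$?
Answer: $\frac{457}{5254975} + \frac{3 i \sqrt{6}}{1050995} \approx 8.6965 \cdot 10^{-5} + 6.9919 \cdot 10^{-6} i$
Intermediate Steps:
$o{\left(F,O \right)} = O + F O$ ($o{\left(F,O \right)} = F O + O = O + F O$)
$J{\left(d \right)} = - 5 \sqrt{d}$
$w = 15625$
$\frac{1}{75 \left(o{\left(-8,8 \right)} + J{\left(-6 \right)}\right) + w} = \frac{1}{75 \left(8 \left(1 - 8\right) - 5 \sqrt{-6}\right) + 15625} = \frac{1}{75 \left(8 \left(-7\right) - 5 i \sqrt{6}\right) + 15625} = \frac{1}{75 \left(-56 - 5 i \sqrt{6}\right) + 15625} = \frac{1}{\left(-4200 - 375 i \sqrt{6}\right) + 15625} = \frac{1}{11425 - 375 i \sqrt{6}}$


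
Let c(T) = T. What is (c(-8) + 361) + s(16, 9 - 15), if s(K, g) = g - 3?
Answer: 344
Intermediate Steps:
s(K, g) = -3 + g
(c(-8) + 361) + s(16, 9 - 15) = (-8 + 361) + (-3 + (9 - 15)) = 353 + (-3 - 6) = 353 - 9 = 344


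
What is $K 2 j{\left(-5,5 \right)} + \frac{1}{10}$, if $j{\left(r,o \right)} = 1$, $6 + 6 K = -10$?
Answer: $- \frac{157}{30} \approx -5.2333$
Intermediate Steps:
$K = - \frac{8}{3}$ ($K = -1 + \frac{1}{6} \left(-10\right) = -1 - \frac{5}{3} = - \frac{8}{3} \approx -2.6667$)
$K 2 j{\left(-5,5 \right)} + \frac{1}{10} = - \frac{8 \cdot 2 \cdot 1}{3} + \frac{1}{10} = \left(- \frac{8}{3}\right) 2 + \frac{1}{10} = - \frac{16}{3} + \frac{1}{10} = - \frac{157}{30}$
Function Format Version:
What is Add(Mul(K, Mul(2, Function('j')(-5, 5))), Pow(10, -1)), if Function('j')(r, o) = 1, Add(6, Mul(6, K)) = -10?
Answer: Rational(-157, 30) ≈ -5.2333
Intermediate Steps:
K = Rational(-8, 3) (K = Add(-1, Mul(Rational(1, 6), -10)) = Add(-1, Rational(-5, 3)) = Rational(-8, 3) ≈ -2.6667)
Add(Mul(K, Mul(2, Function('j')(-5, 5))), Pow(10, -1)) = Add(Mul(Rational(-8, 3), Mul(2, 1)), Pow(10, -1)) = Add(Mul(Rational(-8, 3), 2), Rational(1, 10)) = Add(Rational(-16, 3), Rational(1, 10)) = Rational(-157, 30)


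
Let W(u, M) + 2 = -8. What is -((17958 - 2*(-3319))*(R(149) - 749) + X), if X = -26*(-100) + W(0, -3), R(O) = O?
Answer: 14755010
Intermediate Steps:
W(u, M) = -10 (W(u, M) = -2 - 8 = -10)
X = 2590 (X = -26*(-100) - 10 = 2600 - 10 = 2590)
-((17958 - 2*(-3319))*(R(149) - 749) + X) = -((17958 - 2*(-3319))*(149 - 749) + 2590) = -((17958 + 6638)*(-600) + 2590) = -(24596*(-600) + 2590) = -(-14757600 + 2590) = -1*(-14755010) = 14755010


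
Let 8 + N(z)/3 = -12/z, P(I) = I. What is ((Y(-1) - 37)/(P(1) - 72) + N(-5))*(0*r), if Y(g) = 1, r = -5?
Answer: 0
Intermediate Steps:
N(z) = -24 - 36/z (N(z) = -24 + 3*(-12/z) = -24 - 36/z)
((Y(-1) - 37)/(P(1) - 72) + N(-5))*(0*r) = ((1 - 37)/(1 - 72) + (-24 - 36/(-5)))*(0*(-5)) = (-36/(-71) + (-24 - 36*(-⅕)))*0 = (-36*(-1/71) + (-24 + 36/5))*0 = (36/71 - 84/5)*0 = -5784/355*0 = 0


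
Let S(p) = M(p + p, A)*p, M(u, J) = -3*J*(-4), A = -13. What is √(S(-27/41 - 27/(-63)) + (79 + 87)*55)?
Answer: √754983922/287 ≈ 95.739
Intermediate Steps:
M(u, J) = 12*J
S(p) = -156*p (S(p) = (12*(-13))*p = -156*p)
√(S(-27/41 - 27/(-63)) + (79 + 87)*55) = √(-156*(-27/41 - 27/(-63)) + (79 + 87)*55) = √(-156*(-27*1/41 - 27*(-1/63)) + 166*55) = √(-156*(-27/41 + 3/7) + 9130) = √(-156*(-66/287) + 9130) = √(10296/287 + 9130) = √(2630606/287) = √754983922/287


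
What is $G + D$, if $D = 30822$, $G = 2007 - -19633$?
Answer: $52462$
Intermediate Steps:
$G = 21640$ ($G = 2007 + 19633 = 21640$)
$G + D = 21640 + 30822 = 52462$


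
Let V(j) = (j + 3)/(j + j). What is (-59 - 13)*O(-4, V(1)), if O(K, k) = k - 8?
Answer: 432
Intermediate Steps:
V(j) = (3 + j)/(2*j) (V(j) = (3 + j)/((2*j)) = (3 + j)*(1/(2*j)) = (3 + j)/(2*j))
O(K, k) = -8 + k
(-59 - 13)*O(-4, V(1)) = (-59 - 13)*(-8 + (1/2)*(3 + 1)/1) = -72*(-8 + (1/2)*1*4) = -72*(-8 + 2) = -72*(-6) = 432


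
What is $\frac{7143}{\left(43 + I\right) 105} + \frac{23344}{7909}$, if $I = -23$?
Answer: $\frac{35172129}{5536300} \approx 6.353$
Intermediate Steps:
$\frac{7143}{\left(43 + I\right) 105} + \frac{23344}{7909} = \frac{7143}{\left(43 - 23\right) 105} + \frac{23344}{7909} = \frac{7143}{20 \cdot 105} + 23344 \cdot \frac{1}{7909} = \frac{7143}{2100} + \frac{23344}{7909} = 7143 \cdot \frac{1}{2100} + \frac{23344}{7909} = \frac{2381}{700} + \frac{23344}{7909} = \frac{35172129}{5536300}$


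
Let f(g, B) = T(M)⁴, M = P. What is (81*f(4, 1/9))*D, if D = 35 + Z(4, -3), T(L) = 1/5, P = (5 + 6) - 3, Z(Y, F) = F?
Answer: 2592/625 ≈ 4.1472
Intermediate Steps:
P = 8 (P = 11 - 3 = 8)
M = 8
T(L) = ⅕
f(g, B) = 1/625 (f(g, B) = (⅕)⁴ = 1/625)
D = 32 (D = 35 - 3 = 32)
(81*f(4, 1/9))*D = (81*(1/625))*32 = (81/625)*32 = 2592/625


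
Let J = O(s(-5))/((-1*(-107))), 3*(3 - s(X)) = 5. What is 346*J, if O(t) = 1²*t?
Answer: 1384/321 ≈ 4.3115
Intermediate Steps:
s(X) = 4/3 (s(X) = 3 - ⅓*5 = 3 - 5/3 = 4/3)
O(t) = t (O(t) = 1*t = t)
J = 4/321 (J = 4/(3*((-1*(-107)))) = (4/3)/107 = (4/3)*(1/107) = 4/321 ≈ 0.012461)
346*J = 346*(4/321) = 1384/321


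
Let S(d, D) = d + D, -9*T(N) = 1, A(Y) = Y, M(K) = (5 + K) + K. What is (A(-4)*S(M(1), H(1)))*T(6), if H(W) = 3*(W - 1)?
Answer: 28/9 ≈ 3.1111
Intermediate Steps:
H(W) = -3 + 3*W (H(W) = 3*(-1 + W) = -3 + 3*W)
M(K) = 5 + 2*K
T(N) = -1/9 (T(N) = -1/9*1 = -1/9)
S(d, D) = D + d
(A(-4)*S(M(1), H(1)))*T(6) = -4*((-3 + 3*1) + (5 + 2*1))*(-1/9) = -4*((-3 + 3) + (5 + 2))*(-1/9) = -4*(0 + 7)*(-1/9) = -4*7*(-1/9) = -28*(-1/9) = 28/9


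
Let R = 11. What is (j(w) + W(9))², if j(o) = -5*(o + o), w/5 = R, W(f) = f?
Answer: 292681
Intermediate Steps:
w = 55 (w = 5*11 = 55)
j(o) = -10*o
(j(w) + W(9))² = (-10*55 + 9)² = (-550 + 9)² = (-541)² = 292681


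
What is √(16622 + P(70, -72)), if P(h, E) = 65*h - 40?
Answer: 6*√587 ≈ 145.37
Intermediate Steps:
P(h, E) = -40 + 65*h
√(16622 + P(70, -72)) = √(16622 + (-40 + 65*70)) = √(16622 + (-40 + 4550)) = √(16622 + 4510) = √21132 = 6*√587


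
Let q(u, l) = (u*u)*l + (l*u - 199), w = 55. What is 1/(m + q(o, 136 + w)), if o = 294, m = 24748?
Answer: 1/16589979 ≈ 6.0277e-8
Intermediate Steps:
q(u, l) = -199 + l*u + l*u² (q(u, l) = u²*l + (-199 + l*u) = l*u² + (-199 + l*u) = -199 + l*u + l*u²)
1/(m + q(o, 136 + w)) = 1/(24748 + (-199 + (136 + 55)*294 + (136 + 55)*294²)) = 1/(24748 + (-199 + 191*294 + 191*86436)) = 1/(24748 + (-199 + 56154 + 16509276)) = 1/(24748 + 16565231) = 1/16589979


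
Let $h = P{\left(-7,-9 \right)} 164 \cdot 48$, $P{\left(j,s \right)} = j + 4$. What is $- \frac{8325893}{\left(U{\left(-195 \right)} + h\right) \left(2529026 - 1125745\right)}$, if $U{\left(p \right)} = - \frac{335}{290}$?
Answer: $\frac{16651786}{66283010255} \approx 0.00025122$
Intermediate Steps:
$P{\left(j,s \right)} = 4 + j$
$U{\left(p \right)} = - \frac{67}{58}$ ($U{\left(p \right)} = \left(-335\right) \frac{1}{290} = - \frac{67}{58}$)
$h = -23616$ ($h = \left(4 - 7\right) 164 \cdot 48 = \left(-3\right) 164 \cdot 48 = \left(-492\right) 48 = -23616$)
$- \frac{8325893}{\left(U{\left(-195 \right)} + h\right) \left(2529026 - 1125745\right)} = - \frac{8325893}{\left(- \frac{67}{58} - 23616\right) \left(2529026 - 1125745\right)} = - \frac{8325893}{\left(- \frac{1369795}{58}\right) 1403281} = - \frac{8325893}{- \frac{66283010255}{2}} = \left(-8325893\right) \left(- \frac{2}{66283010255}\right) = \frac{16651786}{66283010255}$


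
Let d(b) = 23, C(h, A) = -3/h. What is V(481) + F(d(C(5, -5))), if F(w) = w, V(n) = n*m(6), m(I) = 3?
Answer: 1466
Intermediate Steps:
V(n) = 3*n (V(n) = n*3 = 3*n)
V(481) + F(d(C(5, -5))) = 3*481 + 23 = 1443 + 23 = 1466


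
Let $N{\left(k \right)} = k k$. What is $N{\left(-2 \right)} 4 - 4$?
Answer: $12$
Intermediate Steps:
$N{\left(k \right)} = k^{2}$
$N{\left(-2 \right)} 4 - 4 = \left(-2\right)^{2} \cdot 4 - 4 = 4 \cdot 4 - 4 = 16 - 4 = 12$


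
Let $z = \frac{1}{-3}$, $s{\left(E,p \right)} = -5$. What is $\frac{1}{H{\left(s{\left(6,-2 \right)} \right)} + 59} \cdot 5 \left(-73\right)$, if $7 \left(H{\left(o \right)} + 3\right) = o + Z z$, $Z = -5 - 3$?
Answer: $- \frac{1095}{167} \approx -6.5569$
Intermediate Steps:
$Z = -8$
$z = - \frac{1}{3} \approx -0.33333$
$H{\left(o \right)} = - \frac{55}{21} + \frac{o}{7}$ ($H{\left(o \right)} = -3 + \frac{o - - \frac{8}{3}}{7} = -3 + \frac{o + \frac{8}{3}}{7} = -3 + \frac{\frac{8}{3} + o}{7} = -3 + \left(\frac{8}{21} + \frac{o}{7}\right) = - \frac{55}{21} + \frac{o}{7}$)
$\frac{1}{H{\left(s{\left(6,-2 \right)} \right)} + 59} \cdot 5 \left(-73\right) = \frac{1}{\left(- \frac{55}{21} + \frac{1}{7} \left(-5\right)\right) + 59} \cdot 5 \left(-73\right) = \frac{1}{\left(- \frac{55}{21} - \frac{5}{7}\right) + 59} \cdot 5 \left(-73\right) = \frac{1}{- \frac{10}{3} + 59} \cdot 5 \left(-73\right) = \frac{1}{\frac{167}{3}} \cdot 5 \left(-73\right) = \frac{3}{167} \cdot 5 \left(-73\right) = \frac{15}{167} \left(-73\right) = - \frac{1095}{167}$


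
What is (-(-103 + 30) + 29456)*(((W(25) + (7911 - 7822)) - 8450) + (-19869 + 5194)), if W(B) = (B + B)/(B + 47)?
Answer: -2720838151/4 ≈ -6.8021e+8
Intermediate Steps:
W(B) = 2*B/(47 + B) (W(B) = (2*B)/(47 + B) = 2*B/(47 + B))
(-(-103 + 30) + 29456)*(((W(25) + (7911 - 7822)) - 8450) + (-19869 + 5194)) = (-(-103 + 30) + 29456)*(((2*25/(47 + 25) + (7911 - 7822)) - 8450) + (-19869 + 5194)) = (-1*(-73) + 29456)*(((2*25/72 + 89) - 8450) - 14675) = (73 + 29456)*(((2*25*(1/72) + 89) - 8450) - 14675) = 29529*(((25/36 + 89) - 8450) - 14675) = 29529*((3229/36 - 8450) - 14675) = 29529*(-300971/36 - 14675) = 29529*(-829271/36) = -2720838151/4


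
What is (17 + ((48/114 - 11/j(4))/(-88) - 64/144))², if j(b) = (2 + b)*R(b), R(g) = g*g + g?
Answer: 99258718859689/362307686400 ≈ 273.96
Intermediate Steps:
R(g) = g + g² (R(g) = g² + g = g + g²)
j(b) = b*(1 + b)*(2 + b) (j(b) = (2 + b)*(b*(1 + b)) = b*(1 + b)*(2 + b))
(17 + ((48/114 - 11/j(4))/(-88) - 64/144))² = (17 + ((48/114 - 11*1/(4*(1 + 4)*(2 + 4)))/(-88) - 64/144))² = (17 + ((48*(1/114) - 11/(4*5*6))*(-1/88) - 64*1/144))² = (17 + ((8/19 - 11/120)*(-1/88) - 4/9))² = (17 + ((751/2280)*(-1/88) - 4/9))² = (17 + (-751/200640 - 4/9))² = (17 - 269773/601920)² = (9962867/601920)² = 99258718859689/362307686400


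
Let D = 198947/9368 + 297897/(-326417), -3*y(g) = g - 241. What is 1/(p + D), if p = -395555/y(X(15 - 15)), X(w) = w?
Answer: -736947743896/3613694686232717 ≈ -0.00020393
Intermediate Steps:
y(g) = 241/3 - g/3 (y(g) = -(g - 241)/3 = -(-241 + g)/3 = 241/3 - g/3)
D = 62148983803/3057874456 (D = 198947*(1/9368) + 297897*(-1/326417) = 198947/9368 - 297897/326417 = 62148983803/3057874456 ≈ 20.324)
p = -1186665/241 (p = -395555/(241/3 - (15 - 15)/3) = -395555/(241/3 - ⅓*0) = -395555/(241/3 + 0) = -395555/241/3 = -395555*3/241 = -1186665/241 ≈ -4923.9)
1/(p + D) = 1/(-1186665/241 + 62148983803/3057874456) = 1/(-3613694686232717/736947743896) = -736947743896/3613694686232717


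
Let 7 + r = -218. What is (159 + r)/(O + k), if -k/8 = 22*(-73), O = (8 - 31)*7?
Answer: -22/4229 ≈ -0.0052022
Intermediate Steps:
r = -225 (r = -7 - 218 = -225)
O = -161 (O = -23*7 = -161)
k = 12848 (k = -176*(-73) = -8*(-1606) = 12848)
(159 + r)/(O + k) = (159 - 225)/(-161 + 12848) = -66/12687 = -66*1/12687 = -22/4229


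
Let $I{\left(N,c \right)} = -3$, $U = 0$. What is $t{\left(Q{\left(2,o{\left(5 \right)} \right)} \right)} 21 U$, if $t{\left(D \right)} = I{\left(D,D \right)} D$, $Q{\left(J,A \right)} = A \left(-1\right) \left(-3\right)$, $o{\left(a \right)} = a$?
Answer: $0$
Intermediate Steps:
$Q{\left(J,A \right)} = 3 A$ ($Q{\left(J,A \right)} = - A \left(-3\right) = 3 A$)
$t{\left(D \right)} = - 3 D$
$t{\left(Q{\left(2,o{\left(5 \right)} \right)} \right)} 21 U = - 3 \cdot 3 \cdot 5 \cdot 21 \cdot 0 = \left(-3\right) 15 \cdot 21 \cdot 0 = \left(-45\right) 21 \cdot 0 = \left(-945\right) 0 = 0$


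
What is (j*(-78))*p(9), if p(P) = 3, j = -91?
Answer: 21294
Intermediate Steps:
(j*(-78))*p(9) = -91*(-78)*3 = 7098*3 = 21294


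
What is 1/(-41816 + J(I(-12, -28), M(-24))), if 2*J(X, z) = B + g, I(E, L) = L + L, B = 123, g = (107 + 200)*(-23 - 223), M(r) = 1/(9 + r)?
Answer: -2/159031 ≈ -1.2576e-5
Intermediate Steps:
g = -75522 (g = 307*(-246) = -75522)
I(E, L) = 2*L
J(X, z) = -75399/2 (J(X, z) = (123 - 75522)/2 = (1/2)*(-75399) = -75399/2)
1/(-41816 + J(I(-12, -28), M(-24))) = 1/(-41816 - 75399/2) = 1/(-159031/2) = -2/159031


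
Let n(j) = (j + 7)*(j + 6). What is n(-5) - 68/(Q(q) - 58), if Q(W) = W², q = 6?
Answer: 56/11 ≈ 5.0909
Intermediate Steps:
n(j) = (6 + j)*(7 + j) (n(j) = (7 + j)*(6 + j) = (6 + j)*(7 + j))
n(-5) - 68/(Q(q) - 58) = (42 + (-5)² + 13*(-5)) - 68/(6² - 58) = (42 + 25 - 65) - 68/(36 - 58) = 2 - 68/(-22) = 2 - 1/22*(-68) = 2 + 34/11 = 56/11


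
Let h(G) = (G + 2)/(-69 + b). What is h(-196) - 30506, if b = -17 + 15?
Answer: -2165732/71 ≈ -30503.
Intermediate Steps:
b = -2
h(G) = -2/71 - G/71 (h(G) = (G + 2)/(-69 - 2) = (2 + G)/(-71) = (2 + G)*(-1/71) = -2/71 - G/71)
h(-196) - 30506 = (-2/71 - 1/71*(-196)) - 30506 = (-2/71 + 196/71) - 30506 = 194/71 - 30506 = -2165732/71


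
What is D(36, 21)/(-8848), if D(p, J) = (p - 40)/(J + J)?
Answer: 1/92904 ≈ 1.0764e-5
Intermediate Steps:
D(p, J) = (-40 + p)/(2*J) (D(p, J) = (-40 + p)/((2*J)) = (-40 + p)*(1/(2*J)) = (-40 + p)/(2*J))
D(36, 21)/(-8848) = ((½)*(-40 + 36)/21)/(-8848) = ((½)*(1/21)*(-4))*(-1/8848) = -2/21*(-1/8848) = 1/92904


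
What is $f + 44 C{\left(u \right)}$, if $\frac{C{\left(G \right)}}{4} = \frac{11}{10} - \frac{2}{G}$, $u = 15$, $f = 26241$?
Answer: $\frac{396167}{15} \approx 26411.0$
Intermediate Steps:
$C{\left(G \right)} = \frac{22}{5} - \frac{8}{G}$ ($C{\left(G \right)} = 4 \left(\frac{11}{10} - \frac{2}{G}\right) = \frac{22}{5} - \frac{8}{G}$)
$f + 44 C{\left(u \right)} = 26241 + 44 \left(\frac{22}{5} - \frac{8}{15}\right) = 26241 + 44 \cdot \frac{58}{15} = 26241 + \frac{2552}{15} = \frac{396167}{15}$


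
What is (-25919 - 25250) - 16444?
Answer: -67613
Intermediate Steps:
(-25919 - 25250) - 16444 = -51169 - 16444 = -67613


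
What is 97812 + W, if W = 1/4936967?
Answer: 482894616205/4936967 ≈ 97812.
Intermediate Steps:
W = 1/4936967 ≈ 2.0255e-7
97812 + W = 97812 + 1/4936967 = 482894616205/4936967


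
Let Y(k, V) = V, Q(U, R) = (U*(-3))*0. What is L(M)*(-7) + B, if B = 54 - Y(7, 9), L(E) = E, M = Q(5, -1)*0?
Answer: 45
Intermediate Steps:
Q(U, R) = 0 (Q(U, R) = -3*U*0 = 0)
M = 0 (M = 0*0 = 0)
B = 45 (B = 54 - 1*9 = 54 - 9 = 45)
L(M)*(-7) + B = 0*(-7) + 45 = 0 + 45 = 45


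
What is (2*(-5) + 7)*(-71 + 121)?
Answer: -150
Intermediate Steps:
(2*(-5) + 7)*(-71 + 121) = (-10 + 7)*50 = -3*50 = -150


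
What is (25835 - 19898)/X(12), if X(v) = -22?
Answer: -5937/22 ≈ -269.86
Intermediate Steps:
(25835 - 19898)/X(12) = (25835 - 19898)/(-22) = 5937*(-1/22) = -5937/22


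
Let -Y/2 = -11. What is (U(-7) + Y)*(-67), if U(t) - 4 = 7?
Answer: -2211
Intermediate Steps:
Y = 22 (Y = -2*(-11) = 22)
U(t) = 11 (U(t) = 4 + 7 = 11)
(U(-7) + Y)*(-67) = (11 + 22)*(-67) = 33*(-67) = -2211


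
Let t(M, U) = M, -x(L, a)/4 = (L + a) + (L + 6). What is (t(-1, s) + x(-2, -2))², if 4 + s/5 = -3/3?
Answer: 1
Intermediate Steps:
s = -25 (s = -20 + 5*(-3/3) = -20 + 5*(-3*⅓) = -20 + 5*(-1) = -20 - 5 = -25)
x(L, a) = -24 - 8*L - 4*a (x(L, a) = -4*((L + a) + (L + 6)) = -4*((L + a) + (6 + L)) = -4*(6 + a + 2*L) = -24 - 8*L - 4*a)
(t(-1, s) + x(-2, -2))² = (-1 + (-24 - 8*(-2) - 4*(-2)))² = (-1 + (-24 + 16 + 8))² = (-1 + 0)² = (-1)² = 1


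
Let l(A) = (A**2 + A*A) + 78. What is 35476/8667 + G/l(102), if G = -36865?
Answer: 140480927/60339654 ≈ 2.3282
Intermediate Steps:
l(A) = 78 + 2*A**2 (l(A) = (A**2 + A**2) + 78 = 2*A**2 + 78 = 78 + 2*A**2)
35476/8667 + G/l(102) = 35476/8667 - 36865/(78 + 2*102**2) = 35476*(1/8667) - 36865/(78 + 2*10404) = 35476/8667 - 36865/(78 + 20808) = 35476/8667 - 36865/20886 = 140480927/60339654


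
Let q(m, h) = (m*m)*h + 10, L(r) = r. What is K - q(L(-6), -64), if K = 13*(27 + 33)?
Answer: 3074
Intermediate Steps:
K = 780 (K = 13*60 = 780)
q(m, h) = 10 + h*m² (q(m, h) = m²*h + 10 = h*m² + 10 = 10 + h*m²)
K - q(L(-6), -64) = 780 - (10 - 64*(-6)²) = 780 - (10 - 64*36) = 780 - (10 - 2304) = 780 - 1*(-2294) = 780 + 2294 = 3074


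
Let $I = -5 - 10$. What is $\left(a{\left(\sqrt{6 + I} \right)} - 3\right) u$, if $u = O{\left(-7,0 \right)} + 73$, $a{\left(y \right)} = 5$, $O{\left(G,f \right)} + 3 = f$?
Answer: $140$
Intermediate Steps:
$I = -15$ ($I = -5 - 10 = -15$)
$O{\left(G,f \right)} = -3 + f$
$u = 70$ ($u = \left(-3 + 0\right) + 73 = -3 + 73 = 70$)
$\left(a{\left(\sqrt{6 + I} \right)} - 3\right) u = \left(5 - 3\right) 70 = 2 \cdot 70 = 140$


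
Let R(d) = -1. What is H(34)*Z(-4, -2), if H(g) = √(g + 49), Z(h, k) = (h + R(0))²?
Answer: 25*√83 ≈ 227.76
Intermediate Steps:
Z(h, k) = (-1 + h)² (Z(h, k) = (h - 1)² = (-1 + h)²)
H(g) = √(49 + g)
H(34)*Z(-4, -2) = √(49 + 34)*(-1 - 4)² = √83*(-5)² = √83*25 = 25*√83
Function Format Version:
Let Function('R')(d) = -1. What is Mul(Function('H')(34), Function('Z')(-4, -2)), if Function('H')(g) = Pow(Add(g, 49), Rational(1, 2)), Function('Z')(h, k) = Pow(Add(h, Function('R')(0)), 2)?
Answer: Mul(25, Pow(83, Rational(1, 2))) ≈ 227.76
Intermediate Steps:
Function('Z')(h, k) = Pow(Add(-1, h), 2) (Function('Z')(h, k) = Pow(Add(h, -1), 2) = Pow(Add(-1, h), 2))
Function('H')(g) = Pow(Add(49, g), Rational(1, 2))
Mul(Function('H')(34), Function('Z')(-4, -2)) = Mul(Pow(Add(49, 34), Rational(1, 2)), Pow(Add(-1, -4), 2)) = Mul(Pow(83, Rational(1, 2)), Pow(-5, 2)) = Mul(Pow(83, Rational(1, 2)), 25) = Mul(25, Pow(83, Rational(1, 2)))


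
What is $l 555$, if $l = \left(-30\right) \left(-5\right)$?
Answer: $83250$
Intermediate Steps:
$l = 150$
$l 555 = 150 \cdot 555 = 83250$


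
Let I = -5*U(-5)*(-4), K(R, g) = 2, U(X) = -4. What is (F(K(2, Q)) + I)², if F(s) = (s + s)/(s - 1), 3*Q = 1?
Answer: 5776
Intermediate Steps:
Q = ⅓ (Q = (⅓)*1 = ⅓ ≈ 0.33333)
I = -80 (I = -5*(-4)*(-4) = 20*(-4) = -80)
F(s) = 2*s/(-1 + s) (F(s) = (2*s)/(-1 + s) = 2*s/(-1 + s))
(F(K(2, Q)) + I)² = (2*2/(-1 + 2) - 80)² = (2*2/1 - 80)² = (2*2*1 - 80)² = (4 - 80)² = (-76)² = 5776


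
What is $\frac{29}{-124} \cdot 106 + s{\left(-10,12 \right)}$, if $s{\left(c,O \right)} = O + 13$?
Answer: $\frac{13}{62} \approx 0.20968$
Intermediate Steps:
$s{\left(c,O \right)} = 13 + O$
$\frac{29}{-124} \cdot 106 + s{\left(-10,12 \right)} = \frac{29}{-124} \cdot 106 + \left(13 + 12\right) = 29 \left(- \frac{1}{124}\right) 106 + 25 = \left(- \frac{29}{124}\right) 106 + 25 = - \frac{1537}{62} + 25 = \frac{13}{62}$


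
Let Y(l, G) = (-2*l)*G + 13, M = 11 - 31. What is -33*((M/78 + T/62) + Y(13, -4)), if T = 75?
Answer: -3137321/806 ≈ -3892.5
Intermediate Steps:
M = -20
Y(l, G) = 13 - 2*G*l (Y(l, G) = -2*G*l + 13 = 13 - 2*G*l)
-33*((M/78 + T/62) + Y(13, -4)) = -33*((-20/78 + 75/62) + (13 - 2*(-4)*13)) = -33*((-20*1/78 + 75*(1/62)) + (13 + 104)) = -33*((-10/39 + 75/62) + 117) = -33*(2305/2418 + 117) = -33*285211/2418 = -3137321/806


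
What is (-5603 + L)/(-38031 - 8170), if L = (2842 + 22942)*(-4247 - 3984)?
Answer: 212233707/46201 ≈ 4593.7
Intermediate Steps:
L = -212228104 (L = 25784*(-8231) = -212228104)
(-5603 + L)/(-38031 - 8170) = (-5603 - 212228104)/(-38031 - 8170) = -212233707/(-46201) = -212233707*(-1/46201) = 212233707/46201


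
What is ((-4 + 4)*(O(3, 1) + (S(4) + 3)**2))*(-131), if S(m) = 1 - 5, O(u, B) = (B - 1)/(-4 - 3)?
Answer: 0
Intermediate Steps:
O(u, B) = 1/7 - B/7 (O(u, B) = (-1 + B)/(-7) = (-1 + B)*(-1/7) = 1/7 - B/7)
S(m) = -4
((-4 + 4)*(O(3, 1) + (S(4) + 3)**2))*(-131) = ((-4 + 4)*((1/7 - 1/7*1) + (-4 + 3)**2))*(-131) = (0*((1/7 - 1/7) + (-1)**2))*(-131) = (0*(0 + 1))*(-131) = (0*1)*(-131) = 0*(-131) = 0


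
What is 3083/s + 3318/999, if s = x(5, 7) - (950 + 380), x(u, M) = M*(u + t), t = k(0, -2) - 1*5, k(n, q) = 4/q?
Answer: 153275/149184 ≈ 1.0274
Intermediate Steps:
t = -7 (t = 4/(-2) - 1*5 = 4*(-½) - 5 = -2 - 5 = -7)
x(u, M) = M*(-7 + u) (x(u, M) = M*(u - 7) = M*(-7 + u))
s = -1344 (s = 7*(-7 + 5) - (950 + 380) = 7*(-2) - 1*1330 = -14 - 1330 = -1344)
3083/s + 3318/999 = 3083/(-1344) + 3318/999 = 3083*(-1/1344) + 3318*(1/999) = -3083/1344 + 1106/333 = 153275/149184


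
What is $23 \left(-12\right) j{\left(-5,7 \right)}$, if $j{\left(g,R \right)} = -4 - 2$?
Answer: $1656$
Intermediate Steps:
$j{\left(g,R \right)} = -6$
$23 \left(-12\right) j{\left(-5,7 \right)} = 23 \left(-12\right) \left(-6\right) = \left(-276\right) \left(-6\right) = 1656$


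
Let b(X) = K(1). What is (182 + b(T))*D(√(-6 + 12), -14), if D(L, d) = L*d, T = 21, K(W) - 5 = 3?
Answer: -2660*√6 ≈ -6515.6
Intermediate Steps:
K(W) = 8 (K(W) = 5 + 3 = 8)
b(X) = 8
(182 + b(T))*D(√(-6 + 12), -14) = (182 + 8)*(√(-6 + 12)*(-14)) = 190*(√6*(-14)) = 190*(-14*√6) = -2660*√6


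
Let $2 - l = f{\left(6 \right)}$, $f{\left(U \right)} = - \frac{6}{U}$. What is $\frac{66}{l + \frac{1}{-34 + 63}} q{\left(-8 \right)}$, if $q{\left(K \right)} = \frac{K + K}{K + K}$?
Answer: $\frac{87}{4} \approx 21.75$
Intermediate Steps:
$q{\left(K \right)} = 1$ ($q{\left(K \right)} = \frac{2 K}{2 K} = 2 K \frac{1}{2 K} = 1$)
$l = 3$ ($l = 2 - - \frac{6}{6} = 2 - \left(-6\right) \frac{1}{6} = 2 - -1 = 2 + 1 = 3$)
$\frac{66}{l + \frac{1}{-34 + 63}} q{\left(-8 \right)} = \frac{66}{3 + \frac{1}{-34 + 63}} \cdot 1 = \frac{66}{3 + \frac{1}{29}} \cdot 1 = \frac{66}{\frac{88}{29}} \cdot 1 = 66 \cdot \frac{29}{88} \cdot 1 = \frac{87}{4} \cdot 1 = \frac{87}{4}$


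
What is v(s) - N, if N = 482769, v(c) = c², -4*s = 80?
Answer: -482369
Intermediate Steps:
s = -20 (s = -¼*80 = -20)
v(s) - N = (-20)² - 1*482769 = 400 - 482769 = -482369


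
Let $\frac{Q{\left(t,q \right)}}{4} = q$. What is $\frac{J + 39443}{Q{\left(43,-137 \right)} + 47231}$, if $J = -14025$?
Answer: $\frac{25418}{46683} \approx 0.54448$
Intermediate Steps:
$Q{\left(t,q \right)} = 4 q$
$\frac{J + 39443}{Q{\left(43,-137 \right)} + 47231} = \frac{-14025 + 39443}{4 \left(-137\right) + 47231} = \frac{25418}{-548 + 47231} = \frac{25418}{46683}$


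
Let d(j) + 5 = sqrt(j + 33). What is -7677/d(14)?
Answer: -38385/22 - 7677*sqrt(47)/22 ≈ -4137.1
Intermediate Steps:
d(j) = -5 + sqrt(33 + j) (d(j) = -5 + sqrt(j + 33) = -5 + sqrt(33 + j))
-7677/d(14) = -7677/(-5 + sqrt(33 + 14)) = -7677/(-5 + sqrt(47))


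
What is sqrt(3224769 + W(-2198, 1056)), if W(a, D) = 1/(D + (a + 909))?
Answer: 2*sqrt(43767371002)/233 ≈ 1795.8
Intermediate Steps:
W(a, D) = 1/(909 + D + a) (W(a, D) = 1/(D + (909 + a)) = 1/(909 + D + a))
sqrt(3224769 + W(-2198, 1056)) = sqrt(3224769 + 1/(909 + 1056 - 2198)) = sqrt(3224769 + 1/(-233)) = sqrt(3224769 - 1/233) = sqrt(751371176/233) = 2*sqrt(43767371002)/233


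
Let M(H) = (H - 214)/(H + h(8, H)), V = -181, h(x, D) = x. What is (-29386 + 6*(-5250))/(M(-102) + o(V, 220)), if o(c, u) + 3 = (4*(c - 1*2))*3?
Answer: 2861642/103195 ≈ 27.730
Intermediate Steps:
o(c, u) = -27 + 12*c (o(c, u) = -3 + (4*(c - 1*2))*3 = -3 + (4*(c - 2))*3 = -3 + (4*(-2 + c))*3 = -3 + (-8 + 4*c)*3 = -3 + (-24 + 12*c) = -27 + 12*c)
M(H) = (-214 + H)/(8 + H) (M(H) = (H - 214)/(H + 8) = (-214 + H)/(8 + H))
(-29386 + 6*(-5250))/(M(-102) + o(V, 220)) = (-29386 + 6*(-5250))/((-214 - 102)/(8 - 102) + (-27 + 12*(-181))) = (-29386 - 31500)/(-316/(-94) + (-27 - 2172)) = -60886/(-1/94*(-316) - 2199) = -60886/(158/47 - 2199) = -60886/(-103195/47) = -60886*(-47/103195) = 2861642/103195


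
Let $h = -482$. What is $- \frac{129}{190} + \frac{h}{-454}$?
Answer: $\frac{16507}{43130} \approx 0.38273$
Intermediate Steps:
$- \frac{129}{190} + \frac{h}{-454} = - \frac{129}{190} - \frac{482}{-454} = \left(-129\right) \frac{1}{190} - - \frac{241}{227} = - \frac{129}{190} + \frac{241}{227} = \frac{16507}{43130}$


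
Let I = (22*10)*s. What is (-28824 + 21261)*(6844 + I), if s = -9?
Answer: -36786432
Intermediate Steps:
I = -1980 (I = (22*10)*(-9) = 220*(-9) = -1980)
(-28824 + 21261)*(6844 + I) = (-28824 + 21261)*(6844 - 1980) = -7563*4864 = -36786432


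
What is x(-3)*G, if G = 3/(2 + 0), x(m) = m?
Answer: -9/2 ≈ -4.5000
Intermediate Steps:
G = 3/2 ≈ 1.5000
x(-3)*G = -3*3/2 = -9/2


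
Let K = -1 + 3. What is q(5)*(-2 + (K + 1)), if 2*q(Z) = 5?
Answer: 5/2 ≈ 2.5000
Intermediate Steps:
q(Z) = 5/2 (q(Z) = (½)*5 = 5/2)
K = 2
q(5)*(-2 + (K + 1)) = 5*(-2 + (2 + 1))/2 = 5*(-2 + 3)/2 = (5/2)*1 = 5/2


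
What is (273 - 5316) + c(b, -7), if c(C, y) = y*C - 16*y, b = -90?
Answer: -4301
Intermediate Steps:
c(C, y) = -16*y + C*y (c(C, y) = C*y - 16*y = -16*y + C*y)
(273 - 5316) + c(b, -7) = (273 - 5316) - 7*(-16 - 90) = -5043 - 7*(-106) = -5043 + 742 = -4301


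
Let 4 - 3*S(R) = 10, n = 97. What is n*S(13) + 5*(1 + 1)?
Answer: -184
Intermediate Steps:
S(R) = -2 (S(R) = 4/3 - 1/3*10 = 4/3 - 10/3 = -2)
n*S(13) + 5*(1 + 1) = 97*(-2) + 5*(1 + 1) = -194 + 5*2 = -194 + 10 = -184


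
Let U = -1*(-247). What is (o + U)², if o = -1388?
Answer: 1301881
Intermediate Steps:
U = 247
(o + U)² = (-1388 + 247)² = (-1141)² = 1301881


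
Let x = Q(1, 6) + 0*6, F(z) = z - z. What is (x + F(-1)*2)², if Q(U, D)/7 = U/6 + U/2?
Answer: 196/9 ≈ 21.778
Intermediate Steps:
Q(U, D) = 14*U/3 (Q(U, D) = 7*(U/6 + U/2) = 7*(2*U/3) = 14*U/3)
F(z) = 0
x = 14/3 (x = (14/3)*1 + 0*6 = 14/3 + 0 = 14/3 ≈ 4.6667)
(x + F(-1)*2)² = (14/3 + 0*2)² = (14/3 + 0)² = (14/3)² = 196/9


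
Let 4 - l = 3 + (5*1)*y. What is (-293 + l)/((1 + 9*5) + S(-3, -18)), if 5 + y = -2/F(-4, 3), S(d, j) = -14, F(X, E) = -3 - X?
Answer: -257/32 ≈ -8.0313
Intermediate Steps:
y = -7 (y = -5 - 2/(-3 - 1*(-4)) = -5 - 2/(-3 + 4) = -5 - 2/1 = -5 - 2*1 = -5 - 2 = -7)
l = 36 (l = 4 - (3 + (5*1)*(-7)) = 4 - (3 + 5*(-7)) = 4 - (3 - 35) = 4 - 1*(-32) = 4 + 32 = 36)
(-293 + l)/((1 + 9*5) + S(-3, -18)) = (-293 + 36)/((1 + 9*5) - 14) = -257/((1 + 45) - 14) = -257/(46 - 14) = -257/32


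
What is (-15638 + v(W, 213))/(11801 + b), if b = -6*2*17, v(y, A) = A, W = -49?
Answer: -15425/11597 ≈ -1.3301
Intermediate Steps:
b = -204 (b = -12*17 = -204)
(-15638 + v(W, 213))/(11801 + b) = (-15638 + 213)/(11801 - 204) = -15425/11597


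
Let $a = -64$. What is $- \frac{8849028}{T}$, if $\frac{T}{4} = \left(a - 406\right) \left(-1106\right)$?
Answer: $- \frac{2212257}{519820} \approx -4.2558$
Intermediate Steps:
$T = 2079280$ ($T = 4 \left(-64 - 406\right) \left(-1106\right) = 4 \left(\left(-470\right) \left(-1106\right)\right) = 4 \cdot 519820 = 2079280$)
$- \frac{8849028}{T} = - \frac{8849028}{2079280} = \left(-8849028\right) \frac{1}{2079280} = - \frac{2212257}{519820}$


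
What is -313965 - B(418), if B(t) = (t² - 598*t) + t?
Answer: -239143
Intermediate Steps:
B(t) = t² - 597*t
-313965 - B(418) = -313965 - 418*(-597 + 418) = -313965 - 418*(-179) = -313965 - 1*(-74822) = -313965 + 74822 = -239143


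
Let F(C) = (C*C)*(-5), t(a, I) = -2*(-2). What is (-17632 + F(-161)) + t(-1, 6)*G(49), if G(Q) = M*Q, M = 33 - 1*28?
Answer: -146257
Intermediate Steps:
M = 5 (M = 33 - 28 = 5)
t(a, I) = 4
G(Q) = 5*Q
F(C) = -5*C**2 (F(C) = C**2*(-5) = -5*C**2)
(-17632 + F(-161)) + t(-1, 6)*G(49) = (-17632 - 5*(-161)**2) + 4*(5*49) = (-17632 - 5*25921) + 4*245 = (-17632 - 129605) + 980 = -147237 + 980 = -146257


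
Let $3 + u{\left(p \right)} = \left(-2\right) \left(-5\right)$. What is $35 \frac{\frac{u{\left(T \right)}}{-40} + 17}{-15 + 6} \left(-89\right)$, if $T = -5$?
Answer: $\frac{419279}{72} \approx 5823.3$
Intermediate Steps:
$u{\left(p \right)} = 7$ ($u{\left(p \right)} = -3 - -10 = -3 + 10 = 7$)
$35 \frac{\frac{u{\left(T \right)}}{-40} + 17}{-15 + 6} \left(-89\right) = 35 \frac{\frac{7}{-40} + 17}{-15 + 6} \left(-89\right) = 35 \frac{7 \left(- \frac{1}{40}\right) + 17}{-9} \left(-89\right) = 35 \left(- \frac{7}{40} + 17\right) \left(- \frac{1}{9}\right) \left(-89\right) = 35 \cdot \frac{673}{40} \left(- \frac{1}{9}\right) \left(-89\right) = 35 \left(- \frac{673}{360}\right) \left(-89\right) = \left(- \frac{4711}{72}\right) \left(-89\right) = \frac{419279}{72}$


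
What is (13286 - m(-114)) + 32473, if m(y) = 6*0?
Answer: 45759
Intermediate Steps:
m(y) = 0
(13286 - m(-114)) + 32473 = (13286 - 1*0) + 32473 = (13286 + 0) + 32473 = 13286 + 32473 = 45759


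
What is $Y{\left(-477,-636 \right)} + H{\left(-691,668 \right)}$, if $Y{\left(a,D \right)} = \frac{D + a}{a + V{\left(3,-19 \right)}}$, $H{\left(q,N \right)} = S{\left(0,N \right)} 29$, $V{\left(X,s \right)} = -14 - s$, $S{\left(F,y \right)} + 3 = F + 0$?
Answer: $- \frac{39951}{472} \approx -84.642$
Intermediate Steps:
$S{\left(F,y \right)} = -3 + F$ ($S{\left(F,y \right)} = -3 + \left(F + 0\right) = -3 + F$)
$H{\left(q,N \right)} = -87$ ($H{\left(q,N \right)} = \left(-3 + 0\right) 29 = \left(-3\right) 29 = -87$)
$Y{\left(a,D \right)} = \frac{D + a}{5 + a}$ ($Y{\left(a,D \right)} = \frac{D + a}{a - -5} = \frac{D + a}{a + \left(-14 + 19\right)} = \frac{D + a}{a + 5} = \frac{D + a}{5 + a}$)
$Y{\left(-477,-636 \right)} + H{\left(-691,668 \right)} = \frac{-636 - 477}{5 - 477} - 87 = \frac{1}{-472} \left(-1113\right) - 87 = \left(- \frac{1}{472}\right) \left(-1113\right) - 87 = \frac{1113}{472} - 87 = - \frac{39951}{472}$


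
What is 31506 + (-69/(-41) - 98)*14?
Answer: 1236460/41 ≈ 30158.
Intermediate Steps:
31506 + (-69/(-41) - 98)*14 = 31506 + (-69*(-1/41) - 98)*14 = 31506 + (69/41 - 98)*14 = 31506 - 3949/41*14 = 31506 - 55286/41 = 1236460/41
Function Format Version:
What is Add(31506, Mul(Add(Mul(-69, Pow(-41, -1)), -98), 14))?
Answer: Rational(1236460, 41) ≈ 30158.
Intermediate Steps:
Add(31506, Mul(Add(Mul(-69, Pow(-41, -1)), -98), 14)) = Add(31506, Mul(Add(Mul(-69, Rational(-1, 41)), -98), 14)) = Add(31506, Mul(Add(Rational(69, 41), -98), 14)) = Add(31506, Mul(Rational(-3949, 41), 14)) = Add(31506, Rational(-55286, 41)) = Rational(1236460, 41)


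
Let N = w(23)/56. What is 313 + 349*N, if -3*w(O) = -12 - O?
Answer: 9257/24 ≈ 385.71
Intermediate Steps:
w(O) = 4 + O/3 (w(O) = -(-12 - O)/3 = 4 + O/3)
N = 5/24 (N = (4 + (⅓)*23)/56 = (4 + 23/3)*(1/56) = (35/3)*(1/56) = 5/24 ≈ 0.20833)
313 + 349*N = 313 + 349*(5/24) = 313 + 1745/24 = 9257/24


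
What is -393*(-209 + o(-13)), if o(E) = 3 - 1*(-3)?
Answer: 79779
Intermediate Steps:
o(E) = 6 (o(E) = 3 + 3 = 6)
-393*(-209 + o(-13)) = -393*(-209 + 6) = -393*(-203) = 79779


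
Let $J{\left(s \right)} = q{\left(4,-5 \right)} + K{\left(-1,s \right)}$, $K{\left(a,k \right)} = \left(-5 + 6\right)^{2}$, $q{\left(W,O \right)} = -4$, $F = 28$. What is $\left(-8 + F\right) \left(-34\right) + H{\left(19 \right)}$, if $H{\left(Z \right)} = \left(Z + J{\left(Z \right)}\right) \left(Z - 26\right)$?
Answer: $-792$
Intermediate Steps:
$K{\left(a,k \right)} = 1$ ($K{\left(a,k \right)} = 1^{2} = 1$)
$J{\left(s \right)} = -3$ ($J{\left(s \right)} = -4 + 1 = -3$)
$H{\left(Z \right)} = \left(-26 + Z\right) \left(-3 + Z\right)$ ($H{\left(Z \right)} = \left(Z - 3\right) \left(Z - 26\right) = \left(-3 + Z\right) \left(-26 + Z\right) = \left(-26 + Z\right) \left(-3 + Z\right)$)
$\left(-8 + F\right) \left(-34\right) + H{\left(19 \right)} = \left(-8 + 28\right) \left(-34\right) + \left(78 + 19^{2} - 551\right) = 20 \left(-34\right) + \left(78 + 361 - 551\right) = -680 - 112 = -792$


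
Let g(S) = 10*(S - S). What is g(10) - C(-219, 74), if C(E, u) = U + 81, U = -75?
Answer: -6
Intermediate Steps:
C(E, u) = 6 (C(E, u) = -75 + 81 = 6)
g(S) = 0 (g(S) = 10*0 = 0)
g(10) - C(-219, 74) = 0 - 1*6 = 0 - 6 = -6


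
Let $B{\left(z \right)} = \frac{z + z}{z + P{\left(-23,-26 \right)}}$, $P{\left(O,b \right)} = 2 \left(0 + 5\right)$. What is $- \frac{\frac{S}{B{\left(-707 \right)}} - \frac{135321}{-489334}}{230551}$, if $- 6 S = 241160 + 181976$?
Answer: $\frac{5154145337113}{34183382239302} \approx 0.15078$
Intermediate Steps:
$P{\left(O,b \right)} = 10$ ($P{\left(O,b \right)} = 2 \cdot 5 = 10$)
$S = - \frac{211568}{3}$ ($S = - \frac{241160 + 181976}{6} = \left(- \frac{1}{6}\right) 423136 = - \frac{211568}{3} \approx -70523.0$)
$B{\left(z \right)} = \frac{2 z}{10 + z}$ ($B{\left(z \right)} = \frac{z + z}{z + 10} = \frac{2 z}{10 + z}$)
$- \frac{\frac{S}{B{\left(-707 \right)}} - \frac{135321}{-489334}}{230551} = - \frac{- \frac{211568}{3 \cdot 2 \left(-707\right) \frac{1}{10 - 707}} - \frac{135321}{-489334}}{230551} = - \frac{- \frac{211568}{3 \cdot 2 \left(-707\right) \frac{1}{-697}} - - \frac{135321}{489334}}{230551} = - \frac{- \frac{211568}{3 \cdot 2 \left(-707\right) \left(- \frac{1}{697}\right)} + \frac{135321}{489334}}{230551} = - \frac{- \frac{211568}{3 \cdot \frac{1414}{697}} + \frac{135321}{489334}}{230551} = - \frac{\left(- \frac{211568}{3}\right) \frac{697}{1414} + \frac{135321}{489334}}{230551} = - \frac{- \frac{10533064}{303} + \frac{135321}{489334}}{230551} = - \frac{-5154145337113}{148268202 \cdot 230551} = \left(-1\right) \left(- \frac{5154145337113}{34183382239302}\right) = \frac{5154145337113}{34183382239302}$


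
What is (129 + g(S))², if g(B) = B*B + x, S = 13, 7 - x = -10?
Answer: 99225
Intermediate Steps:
x = 17 (x = 7 - 1*(-10) = 7 + 10 = 17)
g(B) = 17 + B² (g(B) = B*B + 17 = B² + 17 = 17 + B²)
(129 + g(S))² = (129 + (17 + 13²))² = (129 + (17 + 169))² = (129 + 186)² = 315² = 99225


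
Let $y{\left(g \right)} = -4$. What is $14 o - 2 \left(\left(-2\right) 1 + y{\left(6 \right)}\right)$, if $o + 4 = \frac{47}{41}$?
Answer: $- \frac{1146}{41} \approx -27.951$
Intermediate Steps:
$o = - \frac{117}{41}$ ($o = -4 + \frac{47}{41} = - \frac{117}{41} \approx -2.8537$)
$14 o - 2 \left(\left(-2\right) 1 + y{\left(6 \right)}\right) = 14 \left(- \frac{117}{41}\right) - 2 \left(\left(-2\right) 1 - 4\right) = - \frac{1638}{41} - 2 \left(-2 - 4\right) = - \frac{1638}{41} - -12 = - \frac{1638}{41} + 12 = - \frac{1146}{41}$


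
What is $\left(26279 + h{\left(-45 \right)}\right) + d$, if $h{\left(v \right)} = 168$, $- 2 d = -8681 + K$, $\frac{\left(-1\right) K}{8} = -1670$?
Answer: $\frac{48215}{2} \approx 24108.0$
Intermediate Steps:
$K = 13360$ ($K = \left(-8\right) \left(-1670\right) = 13360$)
$d = - \frac{4679}{2}$ ($d = - \frac{-8681 + 13360}{2} = \left(- \frac{1}{2}\right) 4679 = - \frac{4679}{2} \approx -2339.5$)
$\left(26279 + h{\left(-45 \right)}\right) + d = \left(26279 + 168\right) - \frac{4679}{2} = 26447 - \frac{4679}{2} = \frac{48215}{2}$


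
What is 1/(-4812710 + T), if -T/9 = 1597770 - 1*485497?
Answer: -1/14823167 ≈ -6.7462e-8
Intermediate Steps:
T = -10010457 (T = -9*(1597770 - 1*485497) = -9*(1597770 - 485497) = -9*1112273 = -10010457)
1/(-4812710 + T) = 1/(-4812710 - 10010457) = 1/(-14823167) = -1/14823167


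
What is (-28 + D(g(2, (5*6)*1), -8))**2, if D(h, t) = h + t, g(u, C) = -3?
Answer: 1521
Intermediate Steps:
(-28 + D(g(2, (5*6)*1), -8))**2 = (-28 + (-3 - 8))**2 = (-28 - 11)**2 = (-39)**2 = 1521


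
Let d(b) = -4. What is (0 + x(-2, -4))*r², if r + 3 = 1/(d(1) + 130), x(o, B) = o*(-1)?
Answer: 142129/7938 ≈ 17.905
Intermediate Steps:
x(o, B) = -o
r = -377/126 (r = -3 + 1/(-4 + 130) = -3 + 1/126 = -377/126 ≈ -2.9921)
(0 + x(-2, -4))*r² = (0 - 1*(-2))*(-377/126)² = (0 + 2)*(142129/15876) = 2*(142129/15876) = 142129/7938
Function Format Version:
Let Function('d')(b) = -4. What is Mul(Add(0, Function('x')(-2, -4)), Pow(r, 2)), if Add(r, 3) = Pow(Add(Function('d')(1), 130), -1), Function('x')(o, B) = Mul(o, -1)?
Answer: Rational(142129, 7938) ≈ 17.905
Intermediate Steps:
Function('x')(o, B) = Mul(-1, o)
r = Rational(-377, 126) (r = Add(-3, Pow(Add(-4, 130), -1)) = Add(-3, Pow(126, -1)) = Add(-3, Rational(1, 126)) = Rational(-377, 126) ≈ -2.9921)
Mul(Add(0, Function('x')(-2, -4)), Pow(r, 2)) = Mul(Add(0, Mul(-1, -2)), Pow(Rational(-377, 126), 2)) = Mul(Add(0, 2), Rational(142129, 15876)) = Mul(2, Rational(142129, 15876)) = Rational(142129, 7938)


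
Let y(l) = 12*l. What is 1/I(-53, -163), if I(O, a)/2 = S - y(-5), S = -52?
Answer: 1/16 ≈ 0.062500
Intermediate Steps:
I(O, a) = 16 (I(O, a) = 2*(-52 - 12*(-5)) = 2*(-52 - 1*(-60)) = 2*(-52 + 60) = 2*8 = 16)
1/I(-53, -163) = 1/16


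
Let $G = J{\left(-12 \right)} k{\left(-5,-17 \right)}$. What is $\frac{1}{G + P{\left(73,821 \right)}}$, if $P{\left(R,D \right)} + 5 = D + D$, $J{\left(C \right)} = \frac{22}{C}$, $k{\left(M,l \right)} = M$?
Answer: $\frac{6}{9877} \approx 0.00060747$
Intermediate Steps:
$P{\left(R,D \right)} = -5 + 2 D$ ($P{\left(R,D \right)} = -5 + \left(D + D\right) = -5 + 2 D$)
$G = \frac{55}{6}$ ($G = \frac{22}{-12} \left(-5\right) = 22 \left(- \frac{1}{12}\right) \left(-5\right) = \left(- \frac{11}{6}\right) \left(-5\right) = \frac{55}{6} \approx 9.1667$)
$\frac{1}{G + P{\left(73,821 \right)}} = \frac{1}{\frac{55}{6} + \left(-5 + 2 \cdot 821\right)} = \frac{1}{\frac{55}{6} + \left(-5 + 1642\right)} = \frac{1}{\frac{55}{6} + 1637} = \frac{1}{\frac{9877}{6}} = \frac{6}{9877}$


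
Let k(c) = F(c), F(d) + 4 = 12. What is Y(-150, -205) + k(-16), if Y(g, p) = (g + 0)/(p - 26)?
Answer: 666/77 ≈ 8.6494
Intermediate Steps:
F(d) = 8 (F(d) = -4 + 12 = 8)
k(c) = 8
Y(g, p) = g/(-26 + p)
Y(-150, -205) + k(-16) = -150/(-26 - 205) + 8 = -150/(-231) + 8 = -150*(-1/231) + 8 = 50/77 + 8 = 666/77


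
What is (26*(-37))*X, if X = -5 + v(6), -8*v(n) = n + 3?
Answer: 23569/4 ≈ 5892.3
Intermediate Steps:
v(n) = -3/8 - n/8 (v(n) = -(n + 3)/8 = -(3 + n)/8 = -3/8 - n/8)
X = -49/8 (X = -5 + (-3/8 - 1/8*6) = -5 + (-3/8 - 3/4) = -5 - 9/8 = -49/8 ≈ -6.1250)
(26*(-37))*X = (26*(-37))*(-49/8) = -962*(-49/8) = 23569/4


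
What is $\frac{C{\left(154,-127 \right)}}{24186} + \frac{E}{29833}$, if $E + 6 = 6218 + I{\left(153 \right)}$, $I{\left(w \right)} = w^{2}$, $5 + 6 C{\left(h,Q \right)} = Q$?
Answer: $\frac{357878590}{360770469} \approx 0.99198$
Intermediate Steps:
$C{\left(h,Q \right)} = - \frac{5}{6} + \frac{Q}{6}$
$E = 29621$ ($E = -6 + \left(6218 + 153^{2}\right) = -6 + \left(6218 + 23409\right) = -6 + 29627 = 29621$)
$\frac{C{\left(154,-127 \right)}}{24186} + \frac{E}{29833} = \frac{- \frac{5}{6} + \frac{1}{6} \left(-127\right)}{24186} + \frac{29621}{29833} = \left(- \frac{5}{6} - \frac{127}{6}\right) \frac{1}{24186} + 29621 \cdot \frac{1}{29833} = \left(-22\right) \frac{1}{24186} + \frac{29621}{29833} = - \frac{11}{12093} + \frac{29621}{29833} = \frac{357878590}{360770469}$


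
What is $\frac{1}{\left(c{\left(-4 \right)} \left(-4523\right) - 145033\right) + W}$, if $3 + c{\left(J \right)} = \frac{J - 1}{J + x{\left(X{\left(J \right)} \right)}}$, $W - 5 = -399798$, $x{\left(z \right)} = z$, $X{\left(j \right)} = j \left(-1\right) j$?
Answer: $- \frac{4}{2129551} \approx -1.8783 \cdot 10^{-6}$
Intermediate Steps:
$X{\left(j \right)} = - j^{2}$ ($X{\left(j \right)} = - j j = - j^{2}$)
$W = -399793$ ($W = 5 - 399798 = -399793$)
$c{\left(J \right)} = -3 + \frac{-1 + J}{J - J^{2}}$ ($c{\left(J \right)} = -3 + \frac{J - 1}{J - J^{2}} = -3 + \frac{-1 + J}{J - J^{2}}$)
$\frac{1}{\left(c{\left(-4 \right)} \left(-4523\right) - 145033\right) + W} = \frac{1}{\left(\left(-3 - \frac{1}{-4}\right) \left(-4523\right) - 145033\right) - 399793} = \frac{1}{\left(\left(-3 - - \frac{1}{4}\right) \left(-4523\right) - 145033\right) - 399793} = \frac{1}{\left(\left(-3 + \frac{1}{4}\right) \left(-4523\right) - 145033\right) - 399793} = \frac{1}{\left(\left(- \frac{11}{4}\right) \left(-4523\right) - 145033\right) - 399793} = \frac{1}{\left(\frac{49753}{4} - 145033\right) - 399793} = \frac{1}{- \frac{530379}{4} - 399793} = \frac{1}{- \frac{2129551}{4}} = - \frac{4}{2129551}$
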